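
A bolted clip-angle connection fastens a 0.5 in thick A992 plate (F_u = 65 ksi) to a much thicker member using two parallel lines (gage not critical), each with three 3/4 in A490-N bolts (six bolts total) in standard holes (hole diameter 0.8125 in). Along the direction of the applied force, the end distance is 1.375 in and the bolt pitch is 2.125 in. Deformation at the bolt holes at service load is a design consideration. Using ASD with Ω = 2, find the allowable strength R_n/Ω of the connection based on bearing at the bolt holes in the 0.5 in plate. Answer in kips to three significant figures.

140 kips

Per bolt r_n = 1.2 l_c t F_u ≤ 2.4 d t F_u; upper limit = 2.4 × 0.75 × 0.5 × 65 = 58.5 kips.
Edge bolt: l_c = 1.375 − 0.8125/2 = 0.9688 in → 1.2 × 0.9688 × 0.5 × 65 = 37.78 → r_n = 37.78 kips.
Interior bolts: l_c = 2.125 − 0.8125 = 1.312 in → 1.2 × 1.312 × 0.5 × 65 = 51.19 → r_n = 51.19 kips.
R_n = 2 × 37.78 + 4 × 51.19 = 280.3 kips.
Allowable strength R_n/Ω = 280.3 / 2 = 140 kips.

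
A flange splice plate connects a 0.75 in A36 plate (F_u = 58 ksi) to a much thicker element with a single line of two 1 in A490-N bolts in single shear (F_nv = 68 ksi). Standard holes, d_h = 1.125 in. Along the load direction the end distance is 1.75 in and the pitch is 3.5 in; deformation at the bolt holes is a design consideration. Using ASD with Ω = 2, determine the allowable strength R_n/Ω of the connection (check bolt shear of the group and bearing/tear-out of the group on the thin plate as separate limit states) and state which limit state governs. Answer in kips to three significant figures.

Bolt shear: A_b = π·1²/4 = 0.7854 in²; R_n = 68 × 0.7854 × 2 × 1 = 106.8 kips → 106.8 / 2 = 53.4 kips.
Bearing (1.2 l_c t F_u ≤ 2.4 d t F_u): upper limit = 2.4·1·0.75·58 = 104.4 kips.
  Edge l_c = 1.75 − 1.125/2 = 1.188 → r_n = 61.99 kips; interior l_c = 3.5 − 1.125 = 2.375 → r_n = 104.4 kips.
  R_n,bearing = 1·61.99 + 1·104.4 = 166.4 kips → 166.4 / 2 = 83.2 kips.
Bolt shear governs: 53.4 kips.

53.4 kips (bolt shear governs)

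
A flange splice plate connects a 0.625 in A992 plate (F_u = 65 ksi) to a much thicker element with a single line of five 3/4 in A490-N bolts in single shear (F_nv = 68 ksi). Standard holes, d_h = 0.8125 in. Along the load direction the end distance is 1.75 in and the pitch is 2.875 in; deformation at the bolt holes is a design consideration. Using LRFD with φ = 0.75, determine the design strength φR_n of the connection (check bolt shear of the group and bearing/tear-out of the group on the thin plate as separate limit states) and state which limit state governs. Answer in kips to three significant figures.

Bolt shear: A_b = π·0.75²/4 = 0.4418 in²; R_n = 68 × 0.4418 × 5 × 1 = 150.2 kips → 0.75 × 150.2 = 113 kips.
Bearing (1.2 l_c t F_u ≤ 2.4 d t F_u): upper limit = 2.4·0.75·0.625·65 = 73.12 kips.
  Edge l_c = 1.75 − 0.8125/2 = 1.344 → r_n = 65.51 kips; interior l_c = 2.875 − 0.8125 = 2.062 → r_n = 73.12 kips.
  R_n,bearing = 1·65.51 + 4·73.12 = 358 kips → 0.75 × 358 = 269 kips.
Bolt shear governs: 113 kips.

113 kips (bolt shear governs)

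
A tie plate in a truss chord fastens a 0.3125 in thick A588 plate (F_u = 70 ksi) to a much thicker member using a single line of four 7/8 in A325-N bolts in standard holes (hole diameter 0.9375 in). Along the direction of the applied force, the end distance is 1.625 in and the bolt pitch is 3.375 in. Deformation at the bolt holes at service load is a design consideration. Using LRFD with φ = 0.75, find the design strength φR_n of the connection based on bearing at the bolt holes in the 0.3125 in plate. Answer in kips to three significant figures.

Per bolt r_n = 1.2 l_c t F_u ≤ 2.4 d t F_u; upper limit = 2.4 × 0.875 × 0.3125 × 70 = 45.94 kips.
Edge bolt: l_c = 1.625 − 0.9375/2 = 1.156 in → 1.2 × 1.156 × 0.3125 × 70 = 30.35 → r_n = 30.35 kips.
Interior bolts: l_c = 3.375 − 0.9375 = 2.438 in → 1.2 × 2.438 × 0.3125 × 70 = 63.98 → r_n = 45.94 kips.
R_n = 1 × 30.35 + 3 × 45.94 = 168.2 kips.
Design strength φR_n = 0.75 × 168.2 = 126 kips.

126 kips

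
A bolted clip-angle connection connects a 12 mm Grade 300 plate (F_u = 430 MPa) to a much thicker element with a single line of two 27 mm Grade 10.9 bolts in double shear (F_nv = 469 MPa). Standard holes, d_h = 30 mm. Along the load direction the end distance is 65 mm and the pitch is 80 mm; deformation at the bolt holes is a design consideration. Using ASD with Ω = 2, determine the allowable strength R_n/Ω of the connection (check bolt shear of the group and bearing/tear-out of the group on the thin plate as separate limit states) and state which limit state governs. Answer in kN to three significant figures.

Bolt shear: A_b = π·27²/4 = 572.6 mm²; R_n = 469 × 572.6 × 2 × 2 / 1000 = 1074 kN → 1074 / 2 = 537 kN.
Bearing (1.2 l_c t F_u ≤ 2.4 d t F_u): upper limit = 2.4·27·12·430 / 1000 = 334.4 kN.
  Edge l_c = 65 − 30/2 = 50 → r_n = 309.6 kN; interior l_c = 80 − 30 = 50 → r_n = 309.6 kN.
  R_n,bearing = 1·309.6 + 1·309.6 = 619.2 kN → 619.2 / 2 = 310 kN.
Bearing governs: 310 kN.

310 kN (bearing governs)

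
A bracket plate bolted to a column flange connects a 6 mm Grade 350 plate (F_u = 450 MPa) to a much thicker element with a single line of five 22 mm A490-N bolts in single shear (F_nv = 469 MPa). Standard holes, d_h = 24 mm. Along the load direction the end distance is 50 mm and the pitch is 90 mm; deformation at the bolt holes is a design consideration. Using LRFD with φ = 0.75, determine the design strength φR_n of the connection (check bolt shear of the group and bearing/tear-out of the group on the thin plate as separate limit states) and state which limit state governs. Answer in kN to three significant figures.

520 kN (bearing governs)

Bolt shear: A_b = π·22²/4 = 380.1 mm²; R_n = 469 × 380.1 × 5 × 1 / 1000 = 891.4 kN → 0.75 × 891.4 = 669 kN.
Bearing (1.2 l_c t F_u ≤ 2.4 d t F_u): upper limit = 2.4·22·6·450 / 1000 = 142.6 kN.
  Edge l_c = 50 − 24/2 = 38 → r_n = 123.1 kN; interior l_c = 90 − 24 = 66 → r_n = 142.6 kN.
  R_n,bearing = 1·123.1 + 4·142.6 = 693.4 kN → 0.75 × 693.4 = 520 kN.
Bearing governs: 520 kN.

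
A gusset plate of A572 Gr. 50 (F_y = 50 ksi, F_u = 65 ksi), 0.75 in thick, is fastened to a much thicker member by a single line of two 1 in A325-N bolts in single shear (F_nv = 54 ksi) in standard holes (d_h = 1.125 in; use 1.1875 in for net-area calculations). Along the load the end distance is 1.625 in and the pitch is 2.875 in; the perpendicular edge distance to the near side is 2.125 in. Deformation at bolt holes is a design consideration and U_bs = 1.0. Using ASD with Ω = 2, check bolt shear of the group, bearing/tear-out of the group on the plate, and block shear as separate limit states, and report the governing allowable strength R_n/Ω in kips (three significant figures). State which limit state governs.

42.4 kips (bolt shear governs)

Bolt shear: A_b = π·1²/4 = 0.7854 in²; R_n = 54 × 0.7854 × 2 × 1 = 84.82 kips → 84.82 / 2 = 42.4 kips.
Bearing: edge l_c = 1.062, r_n = 62.16 kips; interior l_c = 1.75, r_n = 102.4 kips; R_n = 62.16 + 1·102.4 = 164.5 kips → 82.3 kips.
Block shear: A_gv = 3.375, A_nv = 2.039, A_nt = 1.148 in²; R_n = min(0.6F_uA_nv, 0.6F_yA_gv) + U_bs·F_u·A_nt = 154.2 kips → 77.1 kips.
Bolt shear governs: 42.4 kips.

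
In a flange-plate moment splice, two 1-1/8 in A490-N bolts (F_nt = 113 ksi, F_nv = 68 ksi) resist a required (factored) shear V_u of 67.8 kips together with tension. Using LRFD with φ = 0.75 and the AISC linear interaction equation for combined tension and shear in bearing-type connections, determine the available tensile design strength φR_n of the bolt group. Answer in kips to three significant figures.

A_b = π·1.125²/4 = 0.994 in²; f_rv = 67.8 / (2 × 0.994) = 34.1 ksi.
F'_nt = 1.3 F_nt − (F_nt / φF_nv) f_rv = 1.3·113 − (113/(0.75·68))·34.1 = 71.34 ksi, capped at F_nt → F'_nt = 71.34 ksi.
R_n = F'_nt · A_b · n = 71.34 × 0.994 × 2 = 141.8 kips.
Design strength φR_n = 0.75 × 141.8 = 106 kips.

106 kips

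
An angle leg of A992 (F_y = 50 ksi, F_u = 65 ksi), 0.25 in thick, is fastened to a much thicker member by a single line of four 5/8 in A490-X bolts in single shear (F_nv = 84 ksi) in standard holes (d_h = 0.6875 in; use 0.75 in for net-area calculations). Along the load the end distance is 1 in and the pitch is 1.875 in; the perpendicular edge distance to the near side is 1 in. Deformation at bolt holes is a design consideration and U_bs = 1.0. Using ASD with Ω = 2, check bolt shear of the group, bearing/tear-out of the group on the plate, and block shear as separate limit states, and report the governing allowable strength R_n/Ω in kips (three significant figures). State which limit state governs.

24.6 kips (block shear governs)

Bolt shear: A_b = π·0.625²/4 = 0.3068 in²; R_n = 84 × 0.3068 × 4 × 1 = 103.1 kips → 103.1 / 2 = 51.5 kips.
Bearing: edge l_c = 0.6562, r_n = 12.8 kips; interior l_c = 1.188, r_n = 23.16 kips; R_n = 12.8 + 3·23.16 = 82.27 kips → 41.1 kips.
Block shear: A_gv = 1.656, A_nv = 1, A_nt = 0.1562 in²; R_n = min(0.6F_uA_nv, 0.6F_yA_gv) + U_bs·F_u·A_nt = 49.16 kips → 24.6 kips.
Block shear governs: 24.6 kips.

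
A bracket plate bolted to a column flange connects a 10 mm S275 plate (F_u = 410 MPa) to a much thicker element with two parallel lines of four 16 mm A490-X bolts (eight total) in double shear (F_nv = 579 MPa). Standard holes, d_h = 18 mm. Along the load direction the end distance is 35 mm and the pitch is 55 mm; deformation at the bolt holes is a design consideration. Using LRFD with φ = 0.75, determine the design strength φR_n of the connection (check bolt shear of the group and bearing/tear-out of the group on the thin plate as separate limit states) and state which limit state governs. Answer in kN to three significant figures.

Bolt shear: A_b = π·16²/4 = 201.1 mm²; R_n = 579 × 201.1 × 8 × 2 / 1000 = 1863 kN → 0.75 × 1863 = 1400 kN.
Bearing (1.2 l_c t F_u ≤ 2.4 d t F_u): upper limit = 2.4·16·10·410 / 1000 = 157.4 kN.
  Edge l_c = 35 − 18/2 = 26 → r_n = 127.9 kN; interior l_c = 55 − 18 = 37 → r_n = 157.4 kN.
  R_n,bearing = 2·127.9 + 6·157.4 = 1200 kN → 0.75 × 1200 = 900 kN.
Bearing governs: 900 kN.

900 kN (bearing governs)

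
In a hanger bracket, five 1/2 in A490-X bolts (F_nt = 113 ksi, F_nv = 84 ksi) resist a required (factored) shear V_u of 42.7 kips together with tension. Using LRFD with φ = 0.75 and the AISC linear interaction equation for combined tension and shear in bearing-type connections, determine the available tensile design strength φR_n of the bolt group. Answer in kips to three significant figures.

A_b = π·0.5²/4 = 0.1963 in²; f_rv = 42.7 / (5 × 0.1963) = 43.49 ksi.
F'_nt = 1.3 F_nt − (F_nt / φF_nv) f_rv = 1.3·113 − (113/(0.75·84))·43.49 = 68.89 ksi, capped at F_nt → F'_nt = 68.89 ksi.
R_n = F'_nt · A_b · n = 68.89 × 0.1963 × 5 = 67.63 kips.
Design strength φR_n = 0.75 × 67.63 = 50.7 kips.

50.7 kips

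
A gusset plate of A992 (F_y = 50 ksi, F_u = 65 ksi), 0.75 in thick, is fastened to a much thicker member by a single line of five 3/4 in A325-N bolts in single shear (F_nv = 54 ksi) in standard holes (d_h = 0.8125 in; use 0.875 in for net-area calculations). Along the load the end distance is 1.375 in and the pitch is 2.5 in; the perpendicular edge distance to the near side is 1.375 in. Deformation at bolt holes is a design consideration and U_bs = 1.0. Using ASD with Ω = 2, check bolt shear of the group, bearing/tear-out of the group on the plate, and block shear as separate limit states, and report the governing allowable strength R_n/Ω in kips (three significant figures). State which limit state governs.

59.6 kips (bolt shear governs)

Bolt shear: A_b = π·0.75²/4 = 0.4418 in²; R_n = 54 × 0.4418 × 5 × 1 = 119.3 kips → 119.3 / 2 = 59.6 kips.
Bearing: edge l_c = 0.9688, r_n = 56.67 kips; interior l_c = 1.688, r_n = 87.75 kips; R_n = 56.67 + 4·87.75 = 407.7 kips → 204 kips.
Block shear: A_gv = 8.531, A_nv = 5.578, A_nt = 0.7031 in²; R_n = min(0.6F_uA_nv, 0.6F_yA_gv) + U_bs·F_u·A_nt = 263.2 kips → 132 kips.
Bolt shear governs: 59.6 kips.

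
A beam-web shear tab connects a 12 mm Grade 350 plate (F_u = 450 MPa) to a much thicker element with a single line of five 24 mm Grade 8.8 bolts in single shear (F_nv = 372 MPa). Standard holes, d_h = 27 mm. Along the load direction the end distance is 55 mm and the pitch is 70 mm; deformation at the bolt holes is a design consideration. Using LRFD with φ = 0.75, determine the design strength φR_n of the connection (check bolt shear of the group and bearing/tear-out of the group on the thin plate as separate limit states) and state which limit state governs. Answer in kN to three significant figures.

Bolt shear: A_b = π·24²/4 = 452.4 mm²; R_n = 372 × 452.4 × 5 × 1 / 1000 = 841.4 kN → 0.75 × 841.4 = 631 kN.
Bearing (1.2 l_c t F_u ≤ 2.4 d t F_u): upper limit = 2.4·24·12·450 / 1000 = 311 kN.
  Edge l_c = 55 − 27/2 = 41.5 → r_n = 268.9 kN; interior l_c = 70 − 27 = 43 → r_n = 278.6 kN.
  R_n,bearing = 1·268.9 + 4·278.6 = 1383 kN → 0.75 × 1383 = 1040 kN.
Bolt shear governs: 631 kN.

631 kN (bolt shear governs)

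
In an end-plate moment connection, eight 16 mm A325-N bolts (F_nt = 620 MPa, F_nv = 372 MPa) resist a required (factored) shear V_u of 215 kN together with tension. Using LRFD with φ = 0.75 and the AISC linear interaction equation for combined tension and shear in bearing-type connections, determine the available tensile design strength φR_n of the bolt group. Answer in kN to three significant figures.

A_b = π·16²/4 = 201.1 mm²; f_rv = 215 × 1000 / (8 × 201.1) = 133.7 MPa.
F'_nt = 1.3 F_nt − (F_nt / φF_nv) f_rv = 1.3·620 − (620/(0.75·372))·133.7 = 509 MPa, capped at F_nt → F'_nt = 509 MPa.
R_n = F'_nt · A_b · n = 509 × 201.1 × 8 / 1000 = 818.7 kN.
Design strength φR_n = 0.75 × 818.7 = 614 kN.

614 kN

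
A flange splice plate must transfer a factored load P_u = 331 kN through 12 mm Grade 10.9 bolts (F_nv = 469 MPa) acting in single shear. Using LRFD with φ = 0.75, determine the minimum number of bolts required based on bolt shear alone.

A_b = π·12²/4 = 113.1 mm².
Per-bolt design strength φR_n = 0.75 × 469 × 113.1 × 1 / 1000 = 39.78 kN.
n ≥ 331 / 39.78 = 8.32 → use 9 bolts.

9 bolts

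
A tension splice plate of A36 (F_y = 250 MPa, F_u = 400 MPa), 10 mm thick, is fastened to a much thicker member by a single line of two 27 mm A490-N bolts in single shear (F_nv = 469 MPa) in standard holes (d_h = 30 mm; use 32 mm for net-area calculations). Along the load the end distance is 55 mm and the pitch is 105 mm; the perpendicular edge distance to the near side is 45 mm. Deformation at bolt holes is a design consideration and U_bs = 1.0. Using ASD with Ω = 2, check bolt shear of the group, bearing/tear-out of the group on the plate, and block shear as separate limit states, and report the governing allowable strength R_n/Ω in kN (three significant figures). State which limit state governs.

Bolt shear: A_b = π·27²/4 = 572.6 mm²; R_n = 469 × 572.6 × 2 × 1 / 1000 = 537.1 kN → 537.1 / 2 = 269 kN.
Bearing: edge l_c = 40, r_n = 192 kN; interior l_c = 75, r_n = 259.2 kN; R_n = 192 + 1·259.2 = 451.2 kN → 226 kN.
Block shear: A_gv = 1600, A_nv = 1120, A_nt = 290 mm²; R_n = min(0.6F_uA_nv, 0.6F_yA_gv) + U_bs·F_u·A_nt = 356 kN → 178 kN.
Block shear governs: 178 kN.

178 kN (block shear governs)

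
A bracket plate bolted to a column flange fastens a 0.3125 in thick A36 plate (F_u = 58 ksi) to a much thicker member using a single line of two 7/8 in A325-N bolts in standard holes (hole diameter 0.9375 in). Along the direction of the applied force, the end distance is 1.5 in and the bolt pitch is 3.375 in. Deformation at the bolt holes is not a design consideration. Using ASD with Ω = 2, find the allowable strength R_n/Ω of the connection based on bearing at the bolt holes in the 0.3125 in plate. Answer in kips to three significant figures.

Per bolt r_n = 1.5 l_c t F_u ≤ 3.0 d t F_u; upper limit = 3.0 × 0.875 × 0.3125 × 58 = 47.58 kips.
Edge bolt: l_c = 1.5 − 0.9375/2 = 1.031 in → 1.5 × 1.031 × 0.3125 × 58 = 28.04 → r_n = 28.04 kips.
Interior bolts: l_c = 3.375 − 0.9375 = 2.438 in → 1.5 × 2.438 × 0.3125 × 58 = 66.27 → r_n = 47.58 kips.
R_n = 1 × 28.04 + 1 × 47.58 = 75.62 kips.
Allowable strength R_n/Ω = 75.62 / 2 = 37.8 kips.

37.8 kips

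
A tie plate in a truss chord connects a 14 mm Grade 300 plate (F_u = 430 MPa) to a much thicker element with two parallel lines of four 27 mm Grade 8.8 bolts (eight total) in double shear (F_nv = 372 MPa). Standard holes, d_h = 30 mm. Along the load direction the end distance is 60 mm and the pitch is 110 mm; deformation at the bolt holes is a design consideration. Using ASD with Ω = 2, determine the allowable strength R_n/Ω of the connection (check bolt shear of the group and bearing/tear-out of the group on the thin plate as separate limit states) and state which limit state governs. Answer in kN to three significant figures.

1500 kN (bearing governs)

Bolt shear: A_b = π·27²/4 = 572.6 mm²; R_n = 372 × 572.6 × 8 × 2 / 1000 = 3408 kN → 3408 / 2 = 1700 kN.
Bearing (1.2 l_c t F_u ≤ 2.4 d t F_u): upper limit = 2.4·27·14·430 / 1000 = 390.1 kN.
  Edge l_c = 60 − 30/2 = 45 → r_n = 325.1 kN; interior l_c = 110 − 30 = 80 → r_n = 390.1 kN.
  R_n,bearing = 2·325.1 + 6·390.1 = 2991 kN → 2991 / 2 = 1500 kN.
Bearing governs: 1500 kN.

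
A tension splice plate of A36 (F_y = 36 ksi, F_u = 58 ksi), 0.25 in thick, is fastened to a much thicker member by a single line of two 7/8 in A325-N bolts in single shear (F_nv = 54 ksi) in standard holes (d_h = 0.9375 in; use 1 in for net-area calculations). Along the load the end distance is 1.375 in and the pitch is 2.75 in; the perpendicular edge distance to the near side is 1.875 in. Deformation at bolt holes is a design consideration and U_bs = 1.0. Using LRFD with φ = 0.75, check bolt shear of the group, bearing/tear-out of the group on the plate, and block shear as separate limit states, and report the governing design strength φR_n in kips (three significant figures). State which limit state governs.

Bolt shear: A_b = π·0.875²/4 = 0.6013 in²; R_n = 54 × 0.6013 × 2 × 1 = 64.94 kips → 0.75 × 64.94 = 48.7 kips.
Bearing: edge l_c = 0.9062, r_n = 15.77 kips; interior l_c = 1.812, r_n = 30.45 kips; R_n = 15.77 + 1·30.45 = 46.22 kips → 34.7 kips.
Block shear: A_gv = 1.031, A_nv = 0.6562, A_nt = 0.3438 in²; R_n = min(0.6F_uA_nv, 0.6F_yA_gv) + U_bs·F_u·A_nt = 42.21 kips → 31.7 kips.
Block shear governs: 31.7 kips.

31.7 kips (block shear governs)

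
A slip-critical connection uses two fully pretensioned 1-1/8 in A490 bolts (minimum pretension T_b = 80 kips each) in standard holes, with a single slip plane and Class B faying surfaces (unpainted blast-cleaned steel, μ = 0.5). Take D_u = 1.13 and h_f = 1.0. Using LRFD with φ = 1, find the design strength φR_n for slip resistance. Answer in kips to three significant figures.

R_n = μ · D_u · h_f · T_b · n_s · n_b = 0.5 × 1.13 × 1.0 × 80 × 1 × 2 = 90.4 kips.
Design strength φR_n = 1 × 90.4 = 90.4 kips.

90.4 kips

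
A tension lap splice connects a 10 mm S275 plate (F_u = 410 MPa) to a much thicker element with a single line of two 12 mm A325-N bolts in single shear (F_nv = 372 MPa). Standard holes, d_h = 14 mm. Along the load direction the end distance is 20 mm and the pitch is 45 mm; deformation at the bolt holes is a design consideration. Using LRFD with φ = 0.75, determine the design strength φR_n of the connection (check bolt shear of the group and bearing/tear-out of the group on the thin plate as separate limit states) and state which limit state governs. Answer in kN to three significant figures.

Bolt shear: A_b = π·12²/4 = 113.1 mm²; R_n = 372 × 113.1 × 2 × 1 / 1000 = 84.14 kN → 0.75 × 84.14 = 63.1 kN.
Bearing (1.2 l_c t F_u ≤ 2.4 d t F_u): upper limit = 2.4·12·10·410 / 1000 = 118.1 kN.
  Edge l_c = 20 − 14/2 = 13 → r_n = 63.96 kN; interior l_c = 45 − 14 = 31 → r_n = 118.1 kN.
  R_n,bearing = 1·63.96 + 1·118.1 = 182 kN → 0.75 × 182 = 137 kN.
Bolt shear governs: 63.1 kN.

63.1 kN (bolt shear governs)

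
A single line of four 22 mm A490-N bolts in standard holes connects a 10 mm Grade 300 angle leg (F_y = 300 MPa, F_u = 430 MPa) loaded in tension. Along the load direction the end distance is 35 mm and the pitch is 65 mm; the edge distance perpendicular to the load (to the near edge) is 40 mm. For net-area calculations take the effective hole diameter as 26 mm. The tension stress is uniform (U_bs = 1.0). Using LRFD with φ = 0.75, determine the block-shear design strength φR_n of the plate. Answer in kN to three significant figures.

356 kN

Shear plane L_v = 35 + 3·65 = 230 mm; A_gv = 230 × 10 = 2300 mm².
A_nv = (230 − 3.5·26) × 10 = 1390 mm².
A_nt = (40 − 0.5·26) × 10 = 270 mm².
0.6 F_u A_nv = 358.6 kN; 0.6 F_y A_gv = 414 kN → shear rupture governs the shear term.
R_n = 358.6 + 1.0 × 430 × 270 / 1000 = 474.7 kN.
Design strength φR_n = 0.75 × 474.7 = 356 kN.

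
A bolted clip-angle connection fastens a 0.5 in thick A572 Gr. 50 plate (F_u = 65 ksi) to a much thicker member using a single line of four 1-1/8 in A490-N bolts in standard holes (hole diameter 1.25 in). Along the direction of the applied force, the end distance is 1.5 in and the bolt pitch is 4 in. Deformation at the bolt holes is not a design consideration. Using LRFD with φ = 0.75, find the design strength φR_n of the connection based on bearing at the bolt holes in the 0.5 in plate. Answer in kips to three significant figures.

279 kips

Per bolt r_n = 1.5 l_c t F_u ≤ 3.0 d t F_u; upper limit = 3.0 × 1.125 × 0.5 × 65 = 109.7 kips.
Edge bolt: l_c = 1.5 − 1.25/2 = 0.875 in → 1.5 × 0.875 × 0.5 × 65 = 42.66 → r_n = 42.66 kips.
Interior bolts: l_c = 4 − 1.25 = 2.75 in → 1.5 × 2.75 × 0.5 × 65 = 134.1 → r_n = 109.7 kips.
R_n = 1 × 42.66 + 3 × 109.7 = 371.7 kips.
Design strength φR_n = 0.75 × 371.7 = 279 kips.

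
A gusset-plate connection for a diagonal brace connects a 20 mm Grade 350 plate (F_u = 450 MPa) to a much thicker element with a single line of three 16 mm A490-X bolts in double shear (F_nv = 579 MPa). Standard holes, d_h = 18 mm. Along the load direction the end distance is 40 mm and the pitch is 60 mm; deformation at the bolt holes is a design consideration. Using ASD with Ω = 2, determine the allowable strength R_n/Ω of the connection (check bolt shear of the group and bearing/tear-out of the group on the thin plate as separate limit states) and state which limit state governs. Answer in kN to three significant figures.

349 kN (bolt shear governs)

Bolt shear: A_b = π·16²/4 = 201.1 mm²; R_n = 579 × 201.1 × 3 × 2 / 1000 = 698.5 kN → 698.5 / 2 = 349 kN.
Bearing (1.2 l_c t F_u ≤ 2.4 d t F_u): upper limit = 2.4·16·20·450 / 1000 = 345.6 kN.
  Edge l_c = 40 − 18/2 = 31 → r_n = 334.8 kN; interior l_c = 60 − 18 = 42 → r_n = 345.6 kN.
  R_n,bearing = 1·334.8 + 2·345.6 = 1026 kN → 1026 / 2 = 513 kN.
Bolt shear governs: 349 kN.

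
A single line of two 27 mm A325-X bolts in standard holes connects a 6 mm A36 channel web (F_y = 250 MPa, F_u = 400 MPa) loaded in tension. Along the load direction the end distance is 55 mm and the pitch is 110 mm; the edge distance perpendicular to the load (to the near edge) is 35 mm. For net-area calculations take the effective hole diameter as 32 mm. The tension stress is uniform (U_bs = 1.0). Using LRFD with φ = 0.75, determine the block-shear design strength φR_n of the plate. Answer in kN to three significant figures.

146 kN

Shear plane L_v = 55 + 1·110 = 165 mm; A_gv = 165 × 6 = 990 mm².
A_nv = (165 − 1.5·32) × 6 = 702 mm².
A_nt = (35 − 0.5·32) × 6 = 114 mm².
0.6 F_u A_nv = 168.5 kN; 0.6 F_y A_gv = 148.5 kN → shear yielding governs the shear term.
R_n = 148.5 + 1.0 × 400 × 114 / 1000 = 194.1 kN.
Design strength φR_n = 0.75 × 194.1 = 146 kN.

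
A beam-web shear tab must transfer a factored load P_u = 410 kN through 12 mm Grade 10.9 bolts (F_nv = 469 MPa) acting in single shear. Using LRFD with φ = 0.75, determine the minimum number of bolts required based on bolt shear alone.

A_b = π·12²/4 = 113.1 mm².
Per-bolt design strength φR_n = 0.75 × 469 × 113.1 × 1 / 1000 = 39.78 kN.
n ≥ 410 / 39.78 = 10.31 → use 11 bolts.

11 bolts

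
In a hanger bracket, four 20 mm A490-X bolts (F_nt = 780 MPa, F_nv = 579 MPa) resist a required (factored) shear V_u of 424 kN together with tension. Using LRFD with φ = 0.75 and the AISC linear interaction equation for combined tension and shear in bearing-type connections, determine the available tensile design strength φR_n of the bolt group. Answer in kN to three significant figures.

A_b = π·20²/4 = 314.2 mm²; f_rv = 424 × 1000 / (4 × 314.2) = 337.4 MPa.
F'_nt = 1.3 F_nt − (F_nt / φF_nv) f_rv = 1.3·780 − (780/(0.75·579))·337.4 = 407.9 MPa, capped at F_nt → F'_nt = 407.9 MPa.
R_n = F'_nt · A_b · n = 407.9 × 314.2 × 4 / 1000 = 512.6 kN.
Design strength φR_n = 0.75 × 512.6 = 384 kN.

384 kN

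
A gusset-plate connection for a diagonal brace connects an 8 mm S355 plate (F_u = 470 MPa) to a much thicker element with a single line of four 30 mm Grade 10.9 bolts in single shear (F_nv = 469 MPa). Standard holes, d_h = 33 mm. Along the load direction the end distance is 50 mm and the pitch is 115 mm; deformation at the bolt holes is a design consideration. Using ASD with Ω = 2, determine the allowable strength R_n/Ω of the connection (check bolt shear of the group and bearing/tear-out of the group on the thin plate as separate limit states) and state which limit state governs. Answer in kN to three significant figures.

Bolt shear: A_b = π·30²/4 = 706.9 mm²; R_n = 469 × 706.9 × 4 × 1 / 1000 = 1326 kN → 1326 / 2 = 663 kN.
Bearing (1.2 l_c t F_u ≤ 2.4 d t F_u): upper limit = 2.4·30·8·470 / 1000 = 270.7 kN.
  Edge l_c = 50 − 33/2 = 33.5 → r_n = 151.2 kN; interior l_c = 115 − 33 = 82 → r_n = 270.7 kN.
  R_n,bearing = 1·151.2 + 3·270.7 = 963.3 kN → 963.3 / 2 = 482 kN.
Bearing governs: 482 kN.

482 kN (bearing governs)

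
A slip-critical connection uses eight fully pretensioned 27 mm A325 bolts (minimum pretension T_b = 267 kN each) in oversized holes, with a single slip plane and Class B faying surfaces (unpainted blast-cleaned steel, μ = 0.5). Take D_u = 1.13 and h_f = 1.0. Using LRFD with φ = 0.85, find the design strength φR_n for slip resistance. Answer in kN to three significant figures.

1030 kN

R_n = μ · D_u · h_f · T_b · n_s · n_b = 0.5 × 1.13 × 1.0 × 267 × 1 × 8 = 1207 kN.
Design strength φR_n = 0.85 × 1207 = 1030 kN.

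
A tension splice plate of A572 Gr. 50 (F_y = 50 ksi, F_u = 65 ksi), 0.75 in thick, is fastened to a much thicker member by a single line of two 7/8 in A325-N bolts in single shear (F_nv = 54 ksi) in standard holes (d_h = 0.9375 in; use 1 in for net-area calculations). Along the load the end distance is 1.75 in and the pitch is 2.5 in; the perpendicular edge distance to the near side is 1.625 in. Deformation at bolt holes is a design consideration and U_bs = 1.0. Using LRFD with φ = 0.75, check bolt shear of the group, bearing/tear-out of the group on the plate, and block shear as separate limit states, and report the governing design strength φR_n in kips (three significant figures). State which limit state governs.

Bolt shear: A_b = π·0.875²/4 = 0.6013 in²; R_n = 54 × 0.6013 × 2 × 1 = 64.94 kips → 0.75 × 64.94 = 48.7 kips.
Bearing: edge l_c = 1.281, r_n = 74.95 kips; interior l_c = 1.562, r_n = 91.41 kips; R_n = 74.95 + 1·91.41 = 166.4 kips → 125 kips.
Block shear: A_gv = 3.188, A_nv = 2.062, A_nt = 0.8438 in²; R_n = min(0.6F_uA_nv, 0.6F_yA_gv) + U_bs·F_u·A_nt = 135.3 kips → 101 kips.
Bolt shear governs: 48.7 kips.

48.7 kips (bolt shear governs)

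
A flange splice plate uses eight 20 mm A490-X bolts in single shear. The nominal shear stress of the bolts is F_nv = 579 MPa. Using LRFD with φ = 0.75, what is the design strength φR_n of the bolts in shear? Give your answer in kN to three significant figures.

1090 kN

A_b = π × 20² / 4 = 314.2 mm².
R_n = F_nv · A_b · n · n_s = 579 × 314.2 × 8 × 1 / 1000 = 1455 kN.
Design strength φR_n = 0.75 × 1455 = 1090 kN.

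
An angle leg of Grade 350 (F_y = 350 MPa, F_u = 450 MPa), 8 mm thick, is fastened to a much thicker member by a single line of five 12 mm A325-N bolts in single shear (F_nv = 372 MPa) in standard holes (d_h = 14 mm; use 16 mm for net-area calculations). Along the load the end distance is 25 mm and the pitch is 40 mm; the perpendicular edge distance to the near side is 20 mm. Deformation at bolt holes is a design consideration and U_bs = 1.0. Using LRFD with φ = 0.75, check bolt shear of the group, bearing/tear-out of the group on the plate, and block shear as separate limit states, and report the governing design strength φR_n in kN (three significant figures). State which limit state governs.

Bolt shear: A_b = π·12²/4 = 113.1 mm²; R_n = 372 × 113.1 × 5 × 1 / 1000 = 210.4 kN → 0.75 × 210.4 = 158 kN.
Bearing: edge l_c = 18, r_n = 77.76 kN; interior l_c = 26, r_n = 103.7 kN; R_n = 77.76 + 4·103.7 = 492.5 kN → 369 kN.
Block shear: A_gv = 1480, A_nv = 904, A_nt = 96 mm²; R_n = min(0.6F_uA_nv, 0.6F_yA_gv) + U_bs·F_u·A_nt = 287.3 kN → 215 kN.
Bolt shear governs: 158 kN.

158 kN (bolt shear governs)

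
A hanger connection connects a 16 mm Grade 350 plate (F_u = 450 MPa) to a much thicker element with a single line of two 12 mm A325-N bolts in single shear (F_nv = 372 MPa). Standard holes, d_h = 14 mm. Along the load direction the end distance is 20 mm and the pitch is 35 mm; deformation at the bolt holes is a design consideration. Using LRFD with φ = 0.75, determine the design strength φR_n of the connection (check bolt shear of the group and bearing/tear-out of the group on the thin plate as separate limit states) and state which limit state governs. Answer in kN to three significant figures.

63.1 kN (bolt shear governs)

Bolt shear: A_b = π·12²/4 = 113.1 mm²; R_n = 372 × 113.1 × 2 × 1 / 1000 = 84.14 kN → 0.75 × 84.14 = 63.1 kN.
Bearing (1.2 l_c t F_u ≤ 2.4 d t F_u): upper limit = 2.4·12·16·450 / 1000 = 207.4 kN.
  Edge l_c = 20 − 14/2 = 13 → r_n = 112.3 kN; interior l_c = 35 − 14 = 21 → r_n = 181.4 kN.
  R_n,bearing = 1·112.3 + 1·181.4 = 293.8 kN → 0.75 × 293.8 = 220 kN.
Bolt shear governs: 63.1 kN.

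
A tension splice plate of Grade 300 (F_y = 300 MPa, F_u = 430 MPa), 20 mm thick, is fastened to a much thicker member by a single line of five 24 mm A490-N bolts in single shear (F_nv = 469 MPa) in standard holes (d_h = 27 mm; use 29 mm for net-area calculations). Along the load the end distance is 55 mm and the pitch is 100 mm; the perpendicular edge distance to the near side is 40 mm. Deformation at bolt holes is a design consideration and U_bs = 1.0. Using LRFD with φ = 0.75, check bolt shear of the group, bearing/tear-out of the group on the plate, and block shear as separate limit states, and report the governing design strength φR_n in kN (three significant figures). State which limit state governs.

Bolt shear: A_b = π·24²/4 = 452.4 mm²; R_n = 469 × 452.4 × 5 × 1 / 1000 = 1061 kN → 0.75 × 1061 = 796 kN.
Bearing: edge l_c = 41.5, r_n = 428.3 kN; interior l_c = 73, r_n = 495.4 kN; R_n = 428.3 + 4·495.4 = 2410 kN → 1810 kN.
Block shear: A_gv = 9100, A_nv = 6490, A_nt = 510 mm²; R_n = min(0.6F_uA_nv, 0.6F_yA_gv) + U_bs·F_u·A_nt = 1857 kN → 1390 kN.
Bolt shear governs: 796 kN.

796 kN (bolt shear governs)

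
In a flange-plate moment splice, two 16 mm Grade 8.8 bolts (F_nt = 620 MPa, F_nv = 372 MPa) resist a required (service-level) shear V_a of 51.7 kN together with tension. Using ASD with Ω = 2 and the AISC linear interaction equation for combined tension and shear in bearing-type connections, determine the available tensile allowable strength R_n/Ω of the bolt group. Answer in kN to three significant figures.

A_b = π·16²/4 = 201.1 mm²; f_rv = 51.7 × 1000 / (2 × 201.1) = 128.6 MPa.
F'_nt = 1.3 F_nt − (Ω F_nt / F_nv) f_rv = 1.3·620 − (2·620/372)·128.6 = 377.4 MPa, capped at F_nt → F'_nt = 377.4 MPa.
R_n = F'_nt · A_b · n = 377.4 × 201.1 × 2 / 1000 = 151.8 kN.
Allowable strength R_n/Ω = 151.8 / 2 = 75.9 kN.

75.9 kN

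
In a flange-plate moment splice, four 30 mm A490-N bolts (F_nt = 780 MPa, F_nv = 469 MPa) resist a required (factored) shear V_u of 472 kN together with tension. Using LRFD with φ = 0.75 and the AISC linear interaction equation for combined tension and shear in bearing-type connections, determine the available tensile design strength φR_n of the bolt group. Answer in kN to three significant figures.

1370 kN

A_b = π·30²/4 = 706.9 mm²; f_rv = 472 × 1000 / (4 × 706.9) = 166.9 MPa.
F'_nt = 1.3 F_nt − (F_nt / φF_nv) f_rv = 1.3·780 − (780/(0.75·469))·166.9 = 643.8 MPa, capped at F_nt → F'_nt = 643.8 MPa.
R_n = F'_nt · A_b · n = 643.8 × 706.9 × 4 / 1000 = 1820 kN.
Design strength φR_n = 0.75 × 1820 = 1370 kN.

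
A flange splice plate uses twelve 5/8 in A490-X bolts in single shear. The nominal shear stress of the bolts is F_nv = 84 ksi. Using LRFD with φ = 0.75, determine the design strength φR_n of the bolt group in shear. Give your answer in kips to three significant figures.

232 kips

A_b = π × 0.625² / 4 = 0.3068 in².
R_n = F_nv · A_b · n · n_s = 84 × 0.3068 × 12 × 1 = 309.3 kips.
Design strength φR_n = 0.75 × 309.3 = 232 kips.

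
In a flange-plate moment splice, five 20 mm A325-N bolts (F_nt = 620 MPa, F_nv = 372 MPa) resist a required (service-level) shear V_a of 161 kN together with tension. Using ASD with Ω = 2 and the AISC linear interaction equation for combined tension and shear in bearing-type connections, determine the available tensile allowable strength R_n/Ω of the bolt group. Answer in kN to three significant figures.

365 kN

A_b = π·20²/4 = 314.2 mm²; f_rv = 161 × 1000 / (5 × 314.2) = 102.5 MPa.
F'_nt = 1.3 F_nt − (Ω F_nt / F_nv) f_rv = 1.3·620 − (2·620/372)·102.5 = 464.3 MPa, capped at F_nt → F'_nt = 464.3 MPa.
R_n = F'_nt · A_b · n = 464.3 × 314.2 × 5 / 1000 = 729.4 kN.
Allowable strength R_n/Ω = 729.4 / 2 = 365 kN.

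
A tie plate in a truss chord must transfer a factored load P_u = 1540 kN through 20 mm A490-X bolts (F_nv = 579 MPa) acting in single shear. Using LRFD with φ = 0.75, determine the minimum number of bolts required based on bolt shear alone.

12 bolts

A_b = π·20²/4 = 314.2 mm².
Per-bolt design strength φR_n = 0.75 × 579 × 314.2 × 1 / 1000 = 136.4 kN.
n ≥ 1540 / 136.4 = 11.29 → use 12 bolts.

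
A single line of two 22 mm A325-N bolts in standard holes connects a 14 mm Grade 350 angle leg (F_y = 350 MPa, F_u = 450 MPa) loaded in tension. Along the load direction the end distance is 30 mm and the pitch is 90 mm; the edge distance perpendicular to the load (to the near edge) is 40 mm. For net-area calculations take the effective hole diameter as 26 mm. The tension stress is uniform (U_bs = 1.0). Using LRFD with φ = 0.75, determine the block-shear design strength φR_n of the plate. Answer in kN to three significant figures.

Shear plane L_v = 30 + 1·90 = 120 mm; A_gv = 120 × 14 = 1680 mm².
A_nv = (120 − 1.5·26) × 14 = 1134 mm².
A_nt = (40 − 0.5·26) × 14 = 378 mm².
0.6 F_u A_nv = 306.2 kN; 0.6 F_y A_gv = 352.8 kN → shear rupture governs the shear term.
R_n = 306.2 + 1.0 × 450 × 378 / 1000 = 476.3 kN.
Design strength φR_n = 0.75 × 476.3 = 357 kN.

357 kN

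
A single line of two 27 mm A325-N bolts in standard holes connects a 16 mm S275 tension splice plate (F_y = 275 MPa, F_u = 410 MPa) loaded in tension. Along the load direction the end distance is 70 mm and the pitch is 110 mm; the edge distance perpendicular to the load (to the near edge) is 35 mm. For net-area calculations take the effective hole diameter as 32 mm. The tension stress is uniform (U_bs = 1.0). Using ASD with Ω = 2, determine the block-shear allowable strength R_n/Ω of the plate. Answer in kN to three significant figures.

300 kN

Shear plane L_v = 70 + 1·110 = 180 mm; A_gv = 180 × 16 = 2880 mm².
A_nv = (180 − 1.5·32) × 16 = 2112 mm².
A_nt = (35 − 0.5·32) × 16 = 304 mm².
0.6 F_u A_nv = 519.6 kN; 0.6 F_y A_gv = 475.2 kN → shear yielding governs the shear term.
R_n = 475.2 + 1.0 × 410 × 304 / 1000 = 599.8 kN.
Allowable strength R_n/Ω = 599.8 / 2 = 300 kN.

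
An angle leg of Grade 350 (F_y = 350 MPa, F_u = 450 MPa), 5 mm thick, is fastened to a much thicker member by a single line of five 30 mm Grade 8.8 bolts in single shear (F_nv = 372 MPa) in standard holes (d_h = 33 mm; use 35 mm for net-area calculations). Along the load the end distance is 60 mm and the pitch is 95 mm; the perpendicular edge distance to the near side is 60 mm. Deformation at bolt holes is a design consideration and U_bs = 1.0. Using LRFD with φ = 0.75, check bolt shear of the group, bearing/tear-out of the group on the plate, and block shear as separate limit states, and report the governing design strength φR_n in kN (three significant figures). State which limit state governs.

358 kN (block shear governs)

Bolt shear: A_b = π·30²/4 = 706.9 mm²; R_n = 372 × 706.9 × 5 × 1 / 1000 = 1315 kN → 0.75 × 1315 = 986 kN.
Bearing: edge l_c = 43.5, r_n = 117.5 kN; interior l_c = 62, r_n = 162 kN; R_n = 117.5 + 4·162 = 765.5 kN → 574 kN.
Block shear: A_gv = 2200, A_nv = 1412, A_nt = 212.5 mm²; R_n = min(0.6F_uA_nv, 0.6F_yA_gv) + U_bs·F_u·A_nt = 477 kN → 358 kN.
Block shear governs: 358 kN.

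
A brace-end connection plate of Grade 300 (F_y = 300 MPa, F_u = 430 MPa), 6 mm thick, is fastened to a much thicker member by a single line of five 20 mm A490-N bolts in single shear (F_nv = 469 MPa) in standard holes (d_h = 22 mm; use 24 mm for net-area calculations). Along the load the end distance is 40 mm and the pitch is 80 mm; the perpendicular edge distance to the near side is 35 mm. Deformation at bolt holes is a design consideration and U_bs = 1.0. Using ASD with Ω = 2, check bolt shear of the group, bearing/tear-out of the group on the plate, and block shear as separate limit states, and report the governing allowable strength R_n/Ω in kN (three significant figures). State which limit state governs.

224 kN (block shear governs)

Bolt shear: A_b = π·20²/4 = 314.2 mm²; R_n = 469 × 314.2 × 5 × 1 / 1000 = 736.7 kN → 736.7 / 2 = 368 kN.
Bearing: edge l_c = 29, r_n = 89.78 kN; interior l_c = 58, r_n = 123.8 kN; R_n = 89.78 + 4·123.8 = 585.1 kN → 293 kN.
Block shear: A_gv = 2160, A_nv = 1512, A_nt = 138 mm²; R_n = min(0.6F_uA_nv, 0.6F_yA_gv) + U_bs·F_u·A_nt = 448.1 kN → 224 kN.
Block shear governs: 224 kN.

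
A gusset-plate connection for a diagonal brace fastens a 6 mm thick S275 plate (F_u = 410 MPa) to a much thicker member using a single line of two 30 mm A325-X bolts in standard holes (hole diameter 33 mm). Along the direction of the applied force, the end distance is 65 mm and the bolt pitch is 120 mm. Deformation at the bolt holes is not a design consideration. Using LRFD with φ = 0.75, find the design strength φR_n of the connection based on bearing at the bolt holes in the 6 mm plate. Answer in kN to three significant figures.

300 kN

Per bolt r_n = 1.5 l_c t F_u ≤ 3.0 d t F_u; upper limit = 3.0 × 30 × 6 × 410 / 1000 = 221.4 kN.
Edge bolt: l_c = 65 − 33/2 = 48.5 mm → 1.5 × 48.5 × 6 × 410 / 1000 = 179 → r_n = 179 kN.
Interior bolts: l_c = 120 − 33 = 87 mm → 1.5 × 87 × 6 × 410 / 1000 = 321 → r_n = 221.4 kN.
R_n = 1 × 179 + 1 × 221.4 = 400.4 kN.
Design strength φR_n = 0.75 × 400.4 = 300 kN.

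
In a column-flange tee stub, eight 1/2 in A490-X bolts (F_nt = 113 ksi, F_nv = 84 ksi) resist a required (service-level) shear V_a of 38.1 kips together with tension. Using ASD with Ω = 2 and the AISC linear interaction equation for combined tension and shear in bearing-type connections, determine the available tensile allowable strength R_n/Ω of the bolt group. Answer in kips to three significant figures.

A_b = π·0.5²/4 = 0.1963 in²; f_rv = 38.1 / (8 × 0.1963) = 24.26 ksi.
F'_nt = 1.3 F_nt − (Ω F_nt / F_nv) f_rv = 1.3·113 − (2·113/84)·24.26 = 81.64 ksi, capped at F_nt → F'_nt = 81.64 ksi.
R_n = F'_nt · A_b · n = 81.64 × 0.1963 × 8 = 128.2 kips.
Allowable strength R_n/Ω = 128.2 / 2 = 64.1 kips.

64.1 kips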